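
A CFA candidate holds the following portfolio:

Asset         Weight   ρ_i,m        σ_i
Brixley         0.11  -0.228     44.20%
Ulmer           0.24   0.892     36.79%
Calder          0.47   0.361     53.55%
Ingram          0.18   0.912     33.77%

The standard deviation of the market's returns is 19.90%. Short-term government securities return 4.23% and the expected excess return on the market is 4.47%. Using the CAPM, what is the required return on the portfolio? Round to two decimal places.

β_Brixley = -0.228 × 44.20% / 19.90% = -0.5064
β_Ulmer = 0.892 × 36.79% / 19.90% = 1.6491
β_Calder = 0.361 × 53.55% / 19.90% = 0.9714
β_Ingram = 0.912 × 33.77% / 19.90% = 1.5477
β_P = Σ w_i β_i = 0.11×-0.5064 + 0.24×1.6491 + 0.47×0.9714 + 0.18×1.5477 = 1.0752
E(R_P) = R_f + β_P × MRP = 4.23% + 1.0752 × 4.47% = 9.04%

9.04%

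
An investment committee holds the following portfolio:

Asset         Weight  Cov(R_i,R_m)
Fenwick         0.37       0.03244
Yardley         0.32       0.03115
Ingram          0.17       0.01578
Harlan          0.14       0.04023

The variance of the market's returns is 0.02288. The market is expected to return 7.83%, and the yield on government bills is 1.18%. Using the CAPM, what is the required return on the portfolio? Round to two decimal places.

β_Fenwick = 0.03244 / 0.02288 = 1.4178
β_Yardley = 0.03115 / 0.02288 = 1.3615
β_Ingram = 0.01578 / 0.02288 = 0.6897
β_Harlan = 0.04023 / 0.02288 = 1.7583
β_P = Σ w_i β_i = 0.37×1.4178 + 0.32×1.3615 + 0.17×0.6897 + 0.14×1.7583 = 1.3237
MRP = 7.83% − 1.18% = 6.65%
E(R_P) = R_f + β_P × MRP = 1.18% + 1.3237 × 6.65% = 9.98%

9.98%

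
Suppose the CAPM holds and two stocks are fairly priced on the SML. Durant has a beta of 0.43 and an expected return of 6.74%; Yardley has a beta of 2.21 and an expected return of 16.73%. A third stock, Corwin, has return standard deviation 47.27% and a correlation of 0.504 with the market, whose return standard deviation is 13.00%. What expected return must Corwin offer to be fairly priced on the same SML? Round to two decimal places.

14.61%

MRP = (16.73% − 6.74%) / (2.21 − 0.43) = 5.6124%
R_f = 6.74% − 0.43 × 5.6124% = 4.3267%
β_Corwin = ρ·σ_i/σ_m = 0.504 × 47.27 / 13.00 = 1.8326
E(R_Corwin) = R_f + β × MRP = 4.3267% + 1.8326 × 5.6124% = 14.61%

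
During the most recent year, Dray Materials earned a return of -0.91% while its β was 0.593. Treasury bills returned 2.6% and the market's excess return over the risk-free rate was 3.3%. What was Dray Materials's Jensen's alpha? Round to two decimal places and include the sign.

CAPM benchmark = R_f + β(R_m − R_f) = 2.6% + 0.593 × 3.3% = 4.5569%
α = actual − benchmark = -0.91% − 4.5569% = -5.47%

-5.47%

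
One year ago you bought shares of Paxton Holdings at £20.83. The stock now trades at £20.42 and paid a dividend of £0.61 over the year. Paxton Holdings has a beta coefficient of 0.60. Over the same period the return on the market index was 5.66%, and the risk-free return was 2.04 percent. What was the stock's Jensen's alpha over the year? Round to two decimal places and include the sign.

-3.25%

Realised HPR = (P1 + D1 − P0) / P0 = (20.42 + 0.61 − 20.83) / 20.83 = 0.20 / 20.83 = 0.9602%
MRP = 5.66% − 2.04% = 3.62%
CAPM required = R_f + β·MRP = 2.04% + 0.60 × 3.62% = 4.2120%
α = realised − required = 0.9602% − 4.2120% = -3.25%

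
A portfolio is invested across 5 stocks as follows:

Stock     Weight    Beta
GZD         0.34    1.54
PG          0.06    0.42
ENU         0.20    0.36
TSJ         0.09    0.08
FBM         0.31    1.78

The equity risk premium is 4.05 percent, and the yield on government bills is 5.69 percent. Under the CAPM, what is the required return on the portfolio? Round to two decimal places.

β_P = Σ w_i β_i = 0.34×1.54 + 0.06×0.42 + 0.20×0.36 + 0.09×0.08 + 0.31×1.78 = 1.1798
E(R_P) = R_f + β_P × MRP = 5.69% + 1.1798 × 4.05% = 10.47%

10.47%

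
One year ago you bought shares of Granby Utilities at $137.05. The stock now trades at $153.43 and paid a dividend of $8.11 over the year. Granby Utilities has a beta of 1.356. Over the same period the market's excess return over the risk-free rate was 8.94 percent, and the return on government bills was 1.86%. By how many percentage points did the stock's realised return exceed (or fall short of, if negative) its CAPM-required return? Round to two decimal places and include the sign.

Realised HPR = (P1 + D1 − P0) / P0 = (153.43 + 8.11 − 137.05) / 137.05 = 24.49 / 137.05 = 17.8694%
CAPM required = R_f + β·MRP = 1.86% + 1.356 × 8.94% = 13.98264%
α = realised − required = 17.8694% − 13.98264% = +3.89%

+3.89%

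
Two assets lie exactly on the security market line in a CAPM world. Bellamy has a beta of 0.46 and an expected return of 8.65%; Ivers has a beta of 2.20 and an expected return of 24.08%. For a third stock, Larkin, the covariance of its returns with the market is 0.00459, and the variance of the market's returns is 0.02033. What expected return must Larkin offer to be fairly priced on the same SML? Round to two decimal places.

MRP = (24.08% − 8.65%) / (2.20 − 0.46) = 8.8678%
R_f = 8.65% − 0.46 × 8.8678% = 4.5708%
β_Larkin = Cov / Var(R_m) = 0.00459 / 0.02033 = 0.2258
E(R_Larkin) = R_f + β × MRP = 4.5708% + 0.2258 × 8.8678% = 6.57%

6.57%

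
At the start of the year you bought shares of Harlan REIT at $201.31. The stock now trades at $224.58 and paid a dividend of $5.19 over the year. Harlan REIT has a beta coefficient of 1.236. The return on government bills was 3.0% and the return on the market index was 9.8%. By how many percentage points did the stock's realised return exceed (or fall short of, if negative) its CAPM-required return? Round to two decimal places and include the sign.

Realised HPR = (P1 + D1 − P0) / P0 = (224.58 + 5.19 − 201.31) / 201.31 = 28.46 / 201.31 = 14.1374%
MRP = 9.8% − 3.0% = 6.80%
CAPM required = R_f + β·MRP = 3.0% + 1.236 × 6.8% = 11.4048%
α = realised − required = 14.1374% − 11.4048% = +2.73%

+2.73%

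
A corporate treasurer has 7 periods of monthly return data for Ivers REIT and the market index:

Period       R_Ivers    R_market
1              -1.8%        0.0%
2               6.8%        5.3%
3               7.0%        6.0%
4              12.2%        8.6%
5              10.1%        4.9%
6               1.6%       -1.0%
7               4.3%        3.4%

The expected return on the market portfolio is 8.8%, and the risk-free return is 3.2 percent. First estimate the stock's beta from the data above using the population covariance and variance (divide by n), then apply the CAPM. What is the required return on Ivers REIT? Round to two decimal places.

10.45%

Mean R_i = (-1.8 + 6.8 + 7.0 + 12.2 + 10.1 + 1.6 + 4.3) / 7 = 5.7429%
Mean R_m = (0.0 + 5.3 + 6.0 + 8.6 + 4.9 − 1.0 + 3.4) / 7 = 3.8857%
Σ(R_i − R̄_i)(R_m − R̄_m) = 89.2643  ⇒  Cov = 89.2643 / 7 = 12.7520
Σ(R_m − R̄_m)² = 68.9286  ⇒  Var(R_m) = 68.9286 / 7 = 9.8469
β = Cov / Var(R_m) = 12.7520 / 9.8469 = 1.2950
MRP = 8.8% − 3.2% = 5.60%
E(R) = R_f + β × MRP = 3.2% + 1.2950 × 5.6% = 10.45%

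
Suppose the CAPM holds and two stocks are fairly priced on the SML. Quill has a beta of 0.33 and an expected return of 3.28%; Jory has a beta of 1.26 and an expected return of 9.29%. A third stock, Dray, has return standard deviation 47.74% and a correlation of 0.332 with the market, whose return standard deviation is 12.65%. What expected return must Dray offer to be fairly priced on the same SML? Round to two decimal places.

MRP = (9.29% − 3.28%) / (1.26 − 0.33) = 6.4624%
R_f = 3.28% − 0.33 × 6.4624% = 1.1474%
β_Dray = ρ·σ_i/σ_m = 0.332 × 47.74 / 12.65 = 1.2529
E(R_Dray) = R_f + β × MRP = 1.1474% + 1.2529 × 6.4624% = 9.24%

9.24%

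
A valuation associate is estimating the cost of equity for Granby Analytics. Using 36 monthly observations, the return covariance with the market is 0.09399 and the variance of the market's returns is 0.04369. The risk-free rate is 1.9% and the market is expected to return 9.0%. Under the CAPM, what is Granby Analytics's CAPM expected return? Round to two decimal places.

17.17%

β = Cov(R_i, R_m) / Var(R_m) = 0.09399 / 0.04369 = 2.1513
MRP = 9.0% − 1.9% = 7.10%
E(R) = R_f + β × MRP = 1.9% + 2.1513 × 7.1% = 17.17%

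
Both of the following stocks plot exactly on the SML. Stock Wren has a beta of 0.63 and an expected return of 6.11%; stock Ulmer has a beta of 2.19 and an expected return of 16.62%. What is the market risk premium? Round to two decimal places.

Both satisfy E(R) = R_f + β·MRP, so the slope of the SML is
MRP = (16.62% − 6.11%) / (2.19 − 0.63) = 10.51% / 1.56 = 6.7372%

6.74%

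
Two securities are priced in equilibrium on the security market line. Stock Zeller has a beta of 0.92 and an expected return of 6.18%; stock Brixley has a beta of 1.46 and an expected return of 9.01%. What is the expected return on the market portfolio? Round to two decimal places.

Both satisfy E(R) = R_f + β·MRP, so the slope of the SML is
MRP = (9.01% − 6.18%) / (1.46 − 0.92) = 2.83% / 0.54 = 5.2407%
R_f = E(R_Zeller) − β_Zeller·MRP = 6.18% − 0.92 × 5.2407% = 1.3586%
E(R_m) = R_f + MRP = 1.3586% + 5.2407% = 6.60%

6.60%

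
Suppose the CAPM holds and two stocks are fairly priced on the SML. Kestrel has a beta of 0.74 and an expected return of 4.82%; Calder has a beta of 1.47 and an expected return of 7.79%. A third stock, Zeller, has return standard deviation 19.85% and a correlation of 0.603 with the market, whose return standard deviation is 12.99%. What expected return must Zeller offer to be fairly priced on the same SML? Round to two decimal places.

MRP = (7.79% − 4.82%) / (1.47 − 0.74) = 4.0685%
R_f = 4.82% − 0.74 × 4.0685% = 1.8093%
β_Zeller = ρ·σ_i/σ_m = 0.603 × 19.85 / 12.99 = 0.9214
E(R_Zeller) = R_f + β × MRP = 1.8093% + 0.9214 × 4.0685% = 5.56%

5.56%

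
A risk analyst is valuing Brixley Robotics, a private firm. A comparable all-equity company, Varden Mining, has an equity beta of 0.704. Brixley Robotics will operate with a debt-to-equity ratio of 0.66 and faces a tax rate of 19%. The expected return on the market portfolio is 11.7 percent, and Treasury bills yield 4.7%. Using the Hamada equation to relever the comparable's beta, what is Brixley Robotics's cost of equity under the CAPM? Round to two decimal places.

12.26%

β_L = β_U × [1 + (1 − t)(D/E)] = 0.704 × [1 + (1 − 0.19) × 0.66]
    = 0.704 × [1 + 0.81 × 0.66] = 0.704 × 1.5346 = 1.0804
MRP = 11.7% − 4.7% = 7.00%
E(R) = R_f + β_L × MRP = 4.7% + 1.0804 × 7.0% = 12.26%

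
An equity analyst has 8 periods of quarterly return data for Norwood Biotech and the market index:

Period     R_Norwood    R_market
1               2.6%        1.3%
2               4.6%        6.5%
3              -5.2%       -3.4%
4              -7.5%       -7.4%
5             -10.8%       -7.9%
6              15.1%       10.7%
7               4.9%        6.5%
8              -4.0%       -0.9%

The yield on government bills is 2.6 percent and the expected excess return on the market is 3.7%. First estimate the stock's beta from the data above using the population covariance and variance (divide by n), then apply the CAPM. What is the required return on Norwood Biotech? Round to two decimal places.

7.01%

Mean R_i = (2.6 + 4.6 − 5.2 − 7.5 − 10.8 + 15.1 + 4.9 − 4.0) / 8 = -0.0375%
Mean R_m = (1.3 + 6.5 − 3.4 − 7.4 − 7.9 + 10.7 + 6.5 − 0.9) / 8 = 0.6750%
Σ(R_i − R̄_i)(R_m − R̄_m) = 389.0025  ⇒  Cov = 389.0025 / 8 = 48.6253
Σ(R_m − R̄_m)² = 326.5750  ⇒  Var(R_m) = 326.5750 / 8 = 40.8219
β = Cov / Var(R_m) = 48.6253 / 40.8219 = 1.1912
E(R) = R_f + β × MRP = 2.6% + 1.1912 × 3.7% = 7.01%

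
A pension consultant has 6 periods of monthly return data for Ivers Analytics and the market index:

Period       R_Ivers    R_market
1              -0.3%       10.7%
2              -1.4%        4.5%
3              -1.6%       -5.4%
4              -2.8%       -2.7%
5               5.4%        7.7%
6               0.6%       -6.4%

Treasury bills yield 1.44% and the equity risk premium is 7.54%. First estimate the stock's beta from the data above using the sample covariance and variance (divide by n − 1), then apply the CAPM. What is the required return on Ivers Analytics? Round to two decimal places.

2.73%

Mean R_i = (-0.3 − 1.4 − 1.6 − 2.8 + 5.4 + 0.6) / 6 = -0.0167%
Mean R_m = (10.7 + 4.5 − 5.4 − 2.7 + 7.7 − 6.4) / 6 = 1.4000%
Σ(R_i − R̄_i)(R_m − R̄_m) = 44.5700  ⇒  Cov = 44.5700 / 5 = 8.9140
Σ(R_m − R̄_m)² = 259.6800  ⇒  Var(R_m) = 259.6800 / 5 = 51.9360
β = Cov / Var(R_m) = 8.9140 / 51.9360 = 0.1716
E(R) = R_f + β × MRP = 1.44% + 0.1716 × 7.54% = 2.73%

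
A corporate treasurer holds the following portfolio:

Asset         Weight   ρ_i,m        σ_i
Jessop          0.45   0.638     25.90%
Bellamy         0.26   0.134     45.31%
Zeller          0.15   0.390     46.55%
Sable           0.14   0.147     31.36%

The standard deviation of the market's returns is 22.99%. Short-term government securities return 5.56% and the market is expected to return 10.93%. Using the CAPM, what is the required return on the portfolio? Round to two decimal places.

β_Jessop = 0.638 × 25.90% / 22.99% = 0.7188
β_Bellamy = 0.134 × 45.31% / 22.99% = 0.2641
β_Zeller = 0.390 × 46.55% / 22.99% = 0.7897
β_Sable = 0.147 × 31.36% / 22.99% = 0.2005
β_P = Σ w_i β_i = 0.45×0.7188 + 0.26×0.2641 + 0.15×0.7897 + 0.14×0.2005 = 0.5387
MRP = 10.93% − 5.56% = 5.37%
E(R_P) = R_f + β_P × MRP = 5.56% + 0.5387 × 5.37% = 8.45%

8.45%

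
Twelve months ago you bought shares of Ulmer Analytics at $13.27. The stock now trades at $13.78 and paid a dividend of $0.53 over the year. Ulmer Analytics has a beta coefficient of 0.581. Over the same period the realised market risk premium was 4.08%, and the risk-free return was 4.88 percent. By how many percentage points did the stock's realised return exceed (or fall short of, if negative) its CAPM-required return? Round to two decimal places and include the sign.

Realised HPR = (P1 + D1 − P0) / P0 = (13.78 + 0.53 − 13.27) / 13.27 = 1.04 / 13.27 = 7.8372%
CAPM required = R_f + β·MRP = 4.88% + 0.581 × 4.08% = 7.25048%
α = realised − required = 7.8372% − 7.25048% = +0.59%

+0.59%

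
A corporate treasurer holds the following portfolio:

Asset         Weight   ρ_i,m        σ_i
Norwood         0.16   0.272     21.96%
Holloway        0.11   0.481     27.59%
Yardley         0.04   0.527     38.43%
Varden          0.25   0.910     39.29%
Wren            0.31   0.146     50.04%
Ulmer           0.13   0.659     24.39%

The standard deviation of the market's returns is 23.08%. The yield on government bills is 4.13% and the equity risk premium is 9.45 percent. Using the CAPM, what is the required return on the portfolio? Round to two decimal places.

β_Norwood = 0.272 × 21.96% / 23.08% = 0.2588
β_Holloway = 0.481 × 27.59% / 23.08% = 0.5750
β_Yardley = 0.527 × 38.43% / 23.08% = 0.8775
β_Varden = 0.910 × 39.29% / 23.08% = 1.5491
β_Wren = 0.146 × 50.04% / 23.08% = 0.3165
β_Ulmer = 0.659 × 24.39% / 23.08% = 0.6964
β_P = Σ w_i β_i = 0.16×0.2588 + 0.11×0.5750 + 0.04×0.8775 + 0.25×1.5491 + 0.31×0.3165 + 0.13×0.6964 = 0.7157
E(R_P) = R_f + β_P × MRP = 4.13% + 0.7157 × 9.45% = 10.89%

10.89%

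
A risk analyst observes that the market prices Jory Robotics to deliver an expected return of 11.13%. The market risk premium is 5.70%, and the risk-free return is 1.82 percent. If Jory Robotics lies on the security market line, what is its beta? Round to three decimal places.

1.633

β = (E(R) − R_f) / MRP = (11.13% − 1.82%) / 5.70% = 9.31% / 5.70% = 1.633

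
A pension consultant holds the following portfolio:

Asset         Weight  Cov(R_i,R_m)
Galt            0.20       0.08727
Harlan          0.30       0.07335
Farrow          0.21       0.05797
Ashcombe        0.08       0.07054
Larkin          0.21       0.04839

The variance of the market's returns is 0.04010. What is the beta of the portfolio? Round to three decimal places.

1.682

β_Galt = 0.08727 / 0.04010 = 2.1763
β_Harlan = 0.07335 / 0.04010 = 1.8292
β_Farrow = 0.05797 / 0.04010 = 1.4456
β_Ashcombe = 0.07054 / 0.04010 = 1.7591
β_Larkin = 0.04839 / 0.04010 = 1.2067
β_P = Σ w_i β_i = 0.20×2.1763 + 0.30×1.8292 + 0.21×1.4456 + 0.08×1.7591 + 0.21×1.2067 = 1.6817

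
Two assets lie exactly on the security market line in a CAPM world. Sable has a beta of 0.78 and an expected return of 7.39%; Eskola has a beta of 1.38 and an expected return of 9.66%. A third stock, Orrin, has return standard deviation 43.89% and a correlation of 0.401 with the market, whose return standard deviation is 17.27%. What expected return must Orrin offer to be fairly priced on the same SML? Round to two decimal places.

8.29%

MRP = (9.66% − 7.39%) / (1.38 − 0.78) = 3.7833%
R_f = 7.39% − 0.78 × 3.7833% = 4.4390%
β_Orrin = ρ·σ_i/σ_m = 0.401 × 43.89 / 17.27 = 1.0191
E(R_Orrin) = R_f + β × MRP = 4.4390% + 1.0191 × 3.7833% = 8.29%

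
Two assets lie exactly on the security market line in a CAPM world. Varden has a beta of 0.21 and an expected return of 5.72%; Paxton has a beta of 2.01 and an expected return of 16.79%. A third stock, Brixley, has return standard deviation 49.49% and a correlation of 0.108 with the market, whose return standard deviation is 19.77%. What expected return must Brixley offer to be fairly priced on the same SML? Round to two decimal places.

MRP = (16.79% − 5.72%) / (2.01 − 0.21) = 6.1500%
R_f = 5.72% − 0.21 × 6.1500% = 4.4285%
β_Brixley = ρ·σ_i/σ_m = 0.108 × 49.49 / 19.77 = 0.2704
E(R_Brixley) = R_f + β × MRP = 4.4285% + 0.2704 × 6.1500% = 6.09%

6.09%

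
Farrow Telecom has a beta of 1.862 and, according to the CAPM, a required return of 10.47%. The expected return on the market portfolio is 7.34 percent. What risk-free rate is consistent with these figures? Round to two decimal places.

3.71%

E(R) = R_f + β(E(R_m) − R_f) = R_f(1 − β) + β·E(R_m)
10.47% = R_f × (1 − 1.862) + 1.862 × 7.34%
10.47% = R_f × -0.862 + 13.66708%
R_f = (10.47% − 13.66708%) / -0.862 = 3.71%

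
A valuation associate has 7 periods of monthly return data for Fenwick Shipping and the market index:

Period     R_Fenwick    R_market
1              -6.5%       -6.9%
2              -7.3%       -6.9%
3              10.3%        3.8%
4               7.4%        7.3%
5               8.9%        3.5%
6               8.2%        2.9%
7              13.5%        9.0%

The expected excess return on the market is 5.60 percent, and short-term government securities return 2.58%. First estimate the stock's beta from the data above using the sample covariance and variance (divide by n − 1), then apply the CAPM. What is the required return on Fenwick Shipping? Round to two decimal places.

Mean R_i = (-6.5 − 7.3 + 10.3 + 7.4 + 8.9 + 8.2 + 13.5) / 7 = 4.9286%
Mean R_m = (-6.9 − 6.9 + 3.8 + 7.3 + 3.5 + 2.9 + 9.0) / 7 = 1.8143%
Σ(R_i − R̄_i)(R_m − R̄_m) = 302.2171  ⇒  Cov = 302.2171 / 6 = 50.3695
Σ(R_m − R̄_m)² = 241.5686  ⇒  Var(R_m) = 241.5686 / 6 = 40.2614
β = Cov / Var(R_m) = 50.3695 / 40.2614 = 1.2511
E(R) = R_f + β × MRP = 2.58% + 1.2511 × 5.60% = 9.59%

9.59%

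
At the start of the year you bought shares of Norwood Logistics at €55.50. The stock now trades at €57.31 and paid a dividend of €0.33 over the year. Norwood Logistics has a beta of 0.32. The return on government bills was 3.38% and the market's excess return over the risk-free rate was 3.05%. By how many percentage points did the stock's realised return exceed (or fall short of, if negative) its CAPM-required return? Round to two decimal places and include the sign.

Realised HPR = (P1 + D1 − P0) / P0 = (57.31 + 0.33 − 55.50) / 55.50 = 2.14 / 55.50 = 3.8559%
CAPM required = R_f + β·MRP = 3.38% + 0.32 × 3.05% = 4.3560%
α = realised − required = 3.8559% − 4.3560% = -0.50%

-0.50%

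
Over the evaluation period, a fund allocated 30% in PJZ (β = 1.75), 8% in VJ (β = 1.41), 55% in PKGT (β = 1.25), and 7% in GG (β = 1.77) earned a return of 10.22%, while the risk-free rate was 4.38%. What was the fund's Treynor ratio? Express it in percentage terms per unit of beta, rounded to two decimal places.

4.03%

β_P = 0.30×1.75 + 0.08×1.41 + 0.55×1.25 + 0.07×1.77 = 1.4492
Treynor = (R_P − R_f) / β_P = (10.22% − 4.38%) / 1.4492 = 5.84% / 1.4492 = 4.03%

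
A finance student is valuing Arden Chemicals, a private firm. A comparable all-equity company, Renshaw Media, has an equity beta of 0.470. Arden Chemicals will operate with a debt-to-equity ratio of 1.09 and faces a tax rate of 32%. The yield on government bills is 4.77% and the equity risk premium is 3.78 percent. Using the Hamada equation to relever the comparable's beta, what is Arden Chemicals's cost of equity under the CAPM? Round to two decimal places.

β_L = β_U × [1 + (1 − t)(D/E)] = 0.470 × [1 + (1 − 0.32) × 1.09]
    = 0.470 × [1 + 0.68 × 1.09] = 0.470 × 1.7412 = 0.8184
E(R) = R_f + β_L × MRP = 4.77% + 0.8184 × 3.78% = 7.86%

7.86%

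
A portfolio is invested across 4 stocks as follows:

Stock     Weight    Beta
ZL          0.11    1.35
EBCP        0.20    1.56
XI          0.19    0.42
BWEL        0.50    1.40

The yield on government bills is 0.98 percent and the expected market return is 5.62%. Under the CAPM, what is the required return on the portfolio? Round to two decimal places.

6.73%

β_P = Σ w_i β_i = 0.11×1.35 + 0.20×1.56 + 0.19×0.42 + 0.50×1.40 = 1.2403
MRP = 5.62% − 0.98% = 4.64%
E(R_P) = R_f + β_P × MRP = 0.98% + 1.2403 × 4.64% = 6.73%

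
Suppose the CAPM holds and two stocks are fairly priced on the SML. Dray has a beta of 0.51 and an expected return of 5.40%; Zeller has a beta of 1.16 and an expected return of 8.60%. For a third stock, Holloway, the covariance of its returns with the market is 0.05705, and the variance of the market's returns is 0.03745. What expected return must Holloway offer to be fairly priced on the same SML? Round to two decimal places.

10.39%

MRP = (8.60% − 5.40%) / (1.16 − 0.51) = 4.9231%
R_f = 5.40% − 0.51 × 4.9231% = 2.8892%
β_Holloway = Cov / Var(R_m) = 0.05705 / 0.03745 = 1.5234
E(R_Holloway) = R_f + β × MRP = 2.8892% + 1.5234 × 4.9231% = 10.39%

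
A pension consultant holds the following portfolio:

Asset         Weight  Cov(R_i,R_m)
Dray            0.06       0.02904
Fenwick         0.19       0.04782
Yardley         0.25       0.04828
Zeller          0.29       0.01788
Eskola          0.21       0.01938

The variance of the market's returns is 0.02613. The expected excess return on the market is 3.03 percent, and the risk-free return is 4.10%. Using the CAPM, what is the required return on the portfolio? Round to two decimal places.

7.83%

β_Dray = 0.02904 / 0.02613 = 1.1114
β_Fenwick = 0.04782 / 0.02613 = 1.8301
β_Yardley = 0.04828 / 0.02613 = 1.8477
β_Zeller = 0.01788 / 0.02613 = 0.6843
β_Eskola = 0.01938 / 0.02613 = 0.7417
β_P = Σ w_i β_i = 0.06×1.1114 + 0.19×1.8301 + 0.25×1.8477 + 0.29×0.6843 + 0.21×0.7417 = 1.2305
E(R_P) = R_f + β_P × MRP = 4.10% + 1.2305 × 3.03% = 7.83%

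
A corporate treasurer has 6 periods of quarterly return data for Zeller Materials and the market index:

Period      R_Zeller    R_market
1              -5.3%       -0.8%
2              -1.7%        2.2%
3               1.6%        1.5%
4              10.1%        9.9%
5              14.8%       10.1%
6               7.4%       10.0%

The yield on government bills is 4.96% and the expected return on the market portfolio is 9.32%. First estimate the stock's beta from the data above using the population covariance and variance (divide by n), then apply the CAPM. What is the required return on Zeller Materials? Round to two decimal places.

Mean R_i = (-5.3 − 1.7 + 1.6 + 10.1 + 14.8 + 7.4) / 6 = 4.4833%
Mean R_m = (-0.8 + 2.2 + 1.5 + 9.9 + 10.1 + 10.0) / 6 = 5.4833%
Σ(R_i − R̄_i)(R_m − R̄_m) = 178.8683  ⇒  Cov = 178.8683 / 6 = 29.8114
Σ(R_m − R̄_m)² = 127.3483  ⇒  Var(R_m) = 127.3483 / 6 = 21.2247
β = Cov / Var(R_m) = 29.8114 / 21.2247 = 1.4046
MRP = 9.32% − 4.96% = 4.36%
E(R) = R_f + β × MRP = 4.96% + 1.4046 × 4.36% = 11.08%

11.08%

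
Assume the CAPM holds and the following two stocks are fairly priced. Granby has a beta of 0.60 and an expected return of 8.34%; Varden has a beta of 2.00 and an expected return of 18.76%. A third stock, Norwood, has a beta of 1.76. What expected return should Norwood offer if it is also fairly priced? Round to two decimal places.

MRP (SML slope) = (18.76% − 8.34%) / (2.00 − 0.60) = 10.42% / 1.40 = 7.4429%
R_f (intercept) = 8.34% − 0.60 × 7.4429% = 3.8743%
E(R_Norwood) = R_f + β × MRP = 3.8743% + 1.76 × 7.4429% = 16.97%

16.97%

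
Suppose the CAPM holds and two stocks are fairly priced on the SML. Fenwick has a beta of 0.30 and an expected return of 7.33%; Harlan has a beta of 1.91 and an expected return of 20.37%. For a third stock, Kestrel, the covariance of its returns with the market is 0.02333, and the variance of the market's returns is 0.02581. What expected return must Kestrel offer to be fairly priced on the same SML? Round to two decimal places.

12.22%

MRP = (20.37% − 7.33%) / (1.91 − 0.30) = 8.0994%
R_f = 7.33% − 0.30 × 8.0994% = 4.9002%
β_Kestrel = Cov / Var(R_m) = 0.02333 / 0.02581 = 0.9039
E(R_Kestrel) = R_f + β × MRP = 4.9002% + 0.9039 × 8.0994% = 12.22%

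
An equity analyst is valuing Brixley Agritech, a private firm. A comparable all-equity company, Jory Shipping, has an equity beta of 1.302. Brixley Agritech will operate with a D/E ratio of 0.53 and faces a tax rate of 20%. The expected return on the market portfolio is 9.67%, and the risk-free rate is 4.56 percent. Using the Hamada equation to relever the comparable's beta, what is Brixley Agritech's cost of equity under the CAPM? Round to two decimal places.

β_L = β_U × [1 + (1 − t)(D/E)] = 1.302 × [1 + (1 − 0.20) × 0.53]
    = 1.302 × [1 + 0.80 × 0.53] = 1.302 × 1.4240 = 1.8540
MRP = 9.67% − 4.56% = 5.11%
E(R) = R_f + β_L × MRP = 4.56% + 1.8540 × 5.11% = 14.03%

14.03%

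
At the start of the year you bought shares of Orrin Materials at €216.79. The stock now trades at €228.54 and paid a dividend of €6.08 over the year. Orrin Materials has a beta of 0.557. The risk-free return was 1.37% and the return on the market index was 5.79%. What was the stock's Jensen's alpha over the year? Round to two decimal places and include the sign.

Realised HPR = (P1 + D1 − P0) / P0 = (228.54 + 6.08 − 216.79) / 216.79 = 17.83 / 216.79 = 8.2245%
MRP = 5.79% − 1.37% = 4.42%
CAPM required = R_f + β·MRP = 1.37% + 0.557 × 4.42% = 3.83194%
α = realised − required = 8.2245% − 3.83194% = +4.39%

+4.39%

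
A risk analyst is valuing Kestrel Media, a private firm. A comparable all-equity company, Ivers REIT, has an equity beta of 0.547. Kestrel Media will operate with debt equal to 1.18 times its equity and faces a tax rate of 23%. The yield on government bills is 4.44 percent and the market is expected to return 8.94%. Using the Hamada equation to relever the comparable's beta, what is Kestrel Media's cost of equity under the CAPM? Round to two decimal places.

9.14%

β_L = β_U × [1 + (1 − t)(D/E)] = 0.547 × [1 + (1 − 0.23) × 1.18]
    = 0.547 × [1 + 0.77 × 1.18] = 0.547 × 1.9086 = 1.0440
MRP = 8.94% − 4.44% = 4.50%
E(R) = R_f + β_L × MRP = 4.44% + 1.0440 × 4.50% = 9.14%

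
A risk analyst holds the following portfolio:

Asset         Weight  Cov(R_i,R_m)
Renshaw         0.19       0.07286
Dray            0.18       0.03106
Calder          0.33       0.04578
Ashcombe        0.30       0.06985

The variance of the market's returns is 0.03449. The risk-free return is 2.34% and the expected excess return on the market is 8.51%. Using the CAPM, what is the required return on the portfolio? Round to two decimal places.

β_Renshaw = 0.07286 / 0.03449 = 2.1125
β_Dray = 0.03106 / 0.03449 = 0.9006
β_Calder = 0.04578 / 0.03449 = 1.3273
β_Ashcombe = 0.06985 / 0.03449 = 2.0252
β_P = Σ w_i β_i = 0.19×2.1125 + 0.18×0.9006 + 0.33×1.3273 + 0.30×2.0252 = 1.6091
E(R_P) = R_f + β_P × MRP = 2.34% + 1.6091 × 8.51% = 16.03%

16.03%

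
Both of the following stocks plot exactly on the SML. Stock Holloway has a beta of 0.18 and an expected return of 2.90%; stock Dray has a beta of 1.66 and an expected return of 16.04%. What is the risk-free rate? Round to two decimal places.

1.30%

Both satisfy E(R) = R_f + β·MRP, so the slope of the SML is
MRP = (16.04% − 2.90%) / (1.66 − 0.18) = 13.14% / 1.48 = 8.8784%
R_f = E(R_Holloway) − β_Holloway·MRP = 2.90% − 0.18 × 8.8784% = 1.3019%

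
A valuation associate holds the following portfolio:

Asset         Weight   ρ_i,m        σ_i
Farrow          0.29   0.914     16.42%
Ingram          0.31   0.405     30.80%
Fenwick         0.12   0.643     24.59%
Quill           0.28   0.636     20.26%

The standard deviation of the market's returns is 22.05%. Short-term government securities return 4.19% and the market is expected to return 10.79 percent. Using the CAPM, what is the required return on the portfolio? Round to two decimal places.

β_Farrow = 0.914 × 16.42% / 22.05% = 0.6806
β_Ingram = 0.405 × 30.80% / 22.05% = 0.5657
β_Fenwick = 0.643 × 24.59% / 22.05% = 0.7171
β_Quill = 0.636 × 20.26% / 22.05% = 0.5844
β_P = Σ w_i β_i = 0.29×0.6806 + 0.31×0.5657 + 0.12×0.7171 + 0.28×0.5844 = 0.6224
MRP = 10.79% − 4.19% = 6.60%
E(R_P) = R_f + β_P × MRP = 4.19% + 0.6224 × 6.60% = 8.30%

8.30%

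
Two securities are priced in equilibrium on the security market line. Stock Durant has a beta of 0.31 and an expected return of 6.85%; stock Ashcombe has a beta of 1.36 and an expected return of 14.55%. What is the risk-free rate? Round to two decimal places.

4.58%

Both satisfy E(R) = R_f + β·MRP, so the slope of the SML is
MRP = (14.55% − 6.85%) / (1.36 − 0.31) = 7.70% / 1.05 = 7.3333%
R_f = E(R_Durant) − β_Durant·MRP = 6.85% − 0.31 × 7.3333% = 4.5767%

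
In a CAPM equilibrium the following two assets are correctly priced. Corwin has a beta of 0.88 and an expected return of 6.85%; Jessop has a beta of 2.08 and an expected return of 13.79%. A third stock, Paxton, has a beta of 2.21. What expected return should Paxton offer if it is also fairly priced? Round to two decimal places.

14.54%

MRP (SML slope) = (13.79% − 6.85%) / (2.08 − 0.88) = 6.94% / 1.20 = 5.7833%
R_f (intercept) = 6.85% − 0.88 × 5.7833% = 1.7607%
E(R_Paxton) = R_f + β × MRP = 1.7607% + 2.21 × 5.7833% = 14.54%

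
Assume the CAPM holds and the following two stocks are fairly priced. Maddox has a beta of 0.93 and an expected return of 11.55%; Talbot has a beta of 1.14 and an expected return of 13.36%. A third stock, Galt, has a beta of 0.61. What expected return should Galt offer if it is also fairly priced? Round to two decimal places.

MRP (SML slope) = (13.36% − 11.55%) / (1.14 − 0.93) = 1.81% / 0.21 = 8.6190%
R_f (intercept) = 11.55% − 0.93 × 8.6190% = 3.5343%
E(R_Galt) = R_f + β × MRP = 3.5343% + 0.61 × 8.6190% = 8.79%

8.79%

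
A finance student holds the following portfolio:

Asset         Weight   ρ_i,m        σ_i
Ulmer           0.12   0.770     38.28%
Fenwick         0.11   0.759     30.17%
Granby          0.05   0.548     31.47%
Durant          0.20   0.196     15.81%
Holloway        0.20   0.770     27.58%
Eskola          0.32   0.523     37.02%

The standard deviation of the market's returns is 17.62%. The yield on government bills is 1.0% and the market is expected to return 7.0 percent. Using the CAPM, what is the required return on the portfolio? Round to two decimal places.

7.12%

β_Ulmer = 0.770 × 38.28% / 17.62% = 1.6728
β_Fenwick = 0.759 × 30.17% / 17.62% = 1.2996
β_Granby = 0.548 × 31.47% / 17.62% = 0.9787
β_Durant = 0.196 × 15.81% / 17.62% = 0.1759
β_Holloway = 0.770 × 27.58% / 17.62% = 1.2053
β_Eskola = 0.523 × 37.02% / 17.62% = 1.0988
β_P = Σ w_i β_i = 0.12×1.6728 + 0.11×1.2996 + 0.05×0.9787 + 0.20×0.1759 + 0.20×1.2053 + 0.32×1.0988 = 1.0205
MRP = 7.0% − 1.0% = 6.00%
E(R_P) = R_f + β_P × MRP = 1.0% + 1.0205 × 6.0% = 7.12%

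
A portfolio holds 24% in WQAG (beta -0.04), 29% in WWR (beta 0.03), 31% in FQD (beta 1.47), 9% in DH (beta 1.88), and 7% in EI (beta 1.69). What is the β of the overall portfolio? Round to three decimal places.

0.742

β_P = Σ w_i β_i = 0.24×-0.04 + 0.29×0.03 + 0.31×1.47 + 0.09×1.88 + 0.07×1.69 = 0.7423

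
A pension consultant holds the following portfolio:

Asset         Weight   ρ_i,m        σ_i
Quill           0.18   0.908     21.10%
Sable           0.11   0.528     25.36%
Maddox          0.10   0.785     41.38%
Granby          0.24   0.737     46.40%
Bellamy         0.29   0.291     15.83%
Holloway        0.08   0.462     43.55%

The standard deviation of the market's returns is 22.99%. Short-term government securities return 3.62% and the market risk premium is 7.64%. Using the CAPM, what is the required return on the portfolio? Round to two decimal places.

10.04%

β_Quill = 0.908 × 21.10% / 22.99% = 0.8334
β_Sable = 0.528 × 25.36% / 22.99% = 0.5824
β_Maddox = 0.785 × 41.38% / 22.99% = 1.4129
β_Granby = 0.737 × 46.40% / 22.99% = 1.4875
β_Bellamy = 0.291 × 15.83% / 22.99% = 0.2004
β_Holloway = 0.462 × 43.55% / 22.99% = 0.8752
β_P = Σ w_i β_i = 0.18×0.8334 + 0.11×0.5824 + 0.10×1.4129 + 0.24×1.4875 + 0.29×0.2004 + 0.08×0.8752 = 0.8405
E(R_P) = R_f + β_P × MRP = 3.62% + 0.8405 × 7.64% = 10.04%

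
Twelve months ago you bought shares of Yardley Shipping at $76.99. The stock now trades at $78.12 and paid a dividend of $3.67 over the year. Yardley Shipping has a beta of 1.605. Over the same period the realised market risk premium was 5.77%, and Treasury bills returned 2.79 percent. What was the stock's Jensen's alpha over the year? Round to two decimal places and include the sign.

Realised HPR = (P1 + D1 − P0) / P0 = (78.12 + 3.67 − 76.99) / 76.99 = 4.80 / 76.99 = 6.2346%
CAPM required = R_f + β·MRP = 2.79% + 1.605 × 5.77% = 12.05085%
α = realised − required = 6.2346% − 12.05085% = -5.82%

-5.82%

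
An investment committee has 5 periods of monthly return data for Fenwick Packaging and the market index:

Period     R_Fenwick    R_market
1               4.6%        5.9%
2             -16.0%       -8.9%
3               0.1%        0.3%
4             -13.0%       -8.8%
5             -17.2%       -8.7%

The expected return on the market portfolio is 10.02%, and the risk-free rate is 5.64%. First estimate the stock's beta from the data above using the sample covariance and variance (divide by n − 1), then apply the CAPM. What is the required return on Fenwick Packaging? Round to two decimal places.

Mean R_i = (4.6 − 16.0 + 0.1 − 13.0 − 17.2) / 5 = -8.3000%
Mean R_m = (5.9 − 8.9 + 0.3 − 8.8 − 8.7) / 5 = -4.0400%
Σ(R_i − R̄_i)(R_m − R̄_m) = 265.9500  ⇒  Cov = 265.9500 / 4 = 66.4875
Σ(R_m − R̄_m)² = 185.6320  ⇒  Var(R_m) = 185.6320 / 4 = 46.4080
β = Cov / Var(R_m) = 66.4875 / 46.4080 = 1.4327
MRP = 10.02% − 5.64% = 4.38%
E(R) = R_f + β × MRP = 5.64% + 1.4327 × 4.38% = 11.92%

11.92%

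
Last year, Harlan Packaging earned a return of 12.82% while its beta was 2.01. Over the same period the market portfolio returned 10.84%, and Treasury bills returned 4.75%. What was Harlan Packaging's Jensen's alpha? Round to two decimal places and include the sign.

Market excess return = 10.84% − 4.75% = 6.09%
CAPM benchmark = R_f + β(R_m − R_f) = 4.75% + 2.01 × 6.09% = 16.9909%
α = actual − benchmark = 12.82% − 16.9909% = -4.17%

-4.17%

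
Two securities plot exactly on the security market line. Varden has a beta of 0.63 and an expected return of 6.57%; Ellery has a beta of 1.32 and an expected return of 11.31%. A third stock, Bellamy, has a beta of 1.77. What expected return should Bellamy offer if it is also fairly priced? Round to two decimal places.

14.40%

MRP (SML slope) = (11.31% − 6.57%) / (1.32 − 0.63) = 4.74% / 0.69 = 6.8696%
R_f (intercept) = 6.57% − 0.63 × 6.8696% = 2.2422%
E(R_Bellamy) = R_f + β × MRP = 2.2422% + 1.77 × 6.8696% = 14.40%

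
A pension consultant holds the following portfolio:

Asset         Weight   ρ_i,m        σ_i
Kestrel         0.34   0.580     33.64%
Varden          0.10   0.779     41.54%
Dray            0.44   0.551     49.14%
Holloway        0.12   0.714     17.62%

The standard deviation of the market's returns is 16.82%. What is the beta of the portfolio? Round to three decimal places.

β_Kestrel = 0.580 × 33.64% / 16.82% = 1.1600
β_Varden = 0.779 × 41.54% / 16.82% = 1.9239
β_Dray = 0.551 × 49.14% / 16.82% = 1.6098
β_Holloway = 0.714 × 17.62% / 16.82% = 0.7480
β_P = Σ w_i β_i = 0.34×1.1600 + 0.10×1.9239 + 0.44×1.6098 + 0.12×0.7480 = 1.3849

1.385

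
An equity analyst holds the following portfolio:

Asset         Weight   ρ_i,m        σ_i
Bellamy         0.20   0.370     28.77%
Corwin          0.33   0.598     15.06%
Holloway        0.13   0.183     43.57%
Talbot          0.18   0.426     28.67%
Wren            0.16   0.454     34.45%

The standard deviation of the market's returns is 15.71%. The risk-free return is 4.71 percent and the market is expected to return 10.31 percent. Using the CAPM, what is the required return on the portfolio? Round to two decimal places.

β_Bellamy = 0.370 × 28.77% / 15.71% = 0.6776
β_Corwin = 0.598 × 15.06% / 15.71% = 0.5733
β_Holloway = 0.183 × 43.57% / 15.71% = 0.5075
β_Talbot = 0.426 × 28.67% / 15.71% = 0.7774
β_Wren = 0.454 × 34.45% / 15.71% = 0.9956
β_P = Σ w_i β_i = 0.20×0.6776 + 0.33×0.5733 + 0.13×0.5075 + 0.18×0.7774 + 0.16×0.9956 = 0.6899
MRP = 10.31% − 4.71% = 5.60%
E(R_P) = R_f + β_P × MRP = 4.71% + 0.6899 × 5.60% = 8.57%

8.57%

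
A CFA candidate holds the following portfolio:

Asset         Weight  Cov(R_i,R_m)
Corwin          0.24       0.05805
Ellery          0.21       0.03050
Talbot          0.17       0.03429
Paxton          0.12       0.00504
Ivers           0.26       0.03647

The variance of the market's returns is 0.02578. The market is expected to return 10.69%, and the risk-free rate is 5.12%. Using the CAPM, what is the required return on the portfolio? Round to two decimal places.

β_Corwin = 0.05805 / 0.02578 = 2.2517
β_Ellery = 0.03050 / 0.02578 = 1.1831
β_Talbot = 0.03429 / 0.02578 = 1.3301
β_Paxton = 0.00504 / 0.02578 = 0.1955
β_Ivers = 0.03647 / 0.02578 = 1.4147
β_P = Σ w_i β_i = 0.24×2.2517 + 0.21×1.1831 + 0.17×1.3301 + 0.12×0.1955 + 0.26×1.4147 = 1.4063
MRP = 10.69% − 5.12% = 5.57%
E(R_P) = R_f + β_P × MRP = 5.12% + 1.4063 × 5.57% = 12.95%

12.95%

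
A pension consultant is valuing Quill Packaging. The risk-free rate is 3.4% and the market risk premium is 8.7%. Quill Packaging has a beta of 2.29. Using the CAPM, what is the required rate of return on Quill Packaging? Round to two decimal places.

23.32%

E(R) = R_f + β × MRP = 3.4% + 2.29 × 8.7% = 23.32%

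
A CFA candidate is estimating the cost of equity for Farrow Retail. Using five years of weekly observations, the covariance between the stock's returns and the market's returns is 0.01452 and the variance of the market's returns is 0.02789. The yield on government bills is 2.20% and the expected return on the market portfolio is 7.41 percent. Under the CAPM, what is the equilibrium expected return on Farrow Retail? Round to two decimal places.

β = Cov(R_i, R_m) / Var(R_m) = 0.01452 / 0.02789 = 0.5206
MRP = 7.41% − 2.20% = 5.21%
E(R) = R_f + β × MRP = 2.20% + 0.5206 × 5.21% = 4.91%

4.91%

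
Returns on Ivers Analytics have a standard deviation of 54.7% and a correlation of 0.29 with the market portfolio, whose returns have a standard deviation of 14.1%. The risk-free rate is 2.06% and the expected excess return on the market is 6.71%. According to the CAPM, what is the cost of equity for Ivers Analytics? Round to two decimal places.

9.61%

β = ρ × σ_i / σ_m = 0.29 × 54.7% / 14.1% = 1.1250
E(R) = 2.06% + 1.1250 × 6.71% = 9.61%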